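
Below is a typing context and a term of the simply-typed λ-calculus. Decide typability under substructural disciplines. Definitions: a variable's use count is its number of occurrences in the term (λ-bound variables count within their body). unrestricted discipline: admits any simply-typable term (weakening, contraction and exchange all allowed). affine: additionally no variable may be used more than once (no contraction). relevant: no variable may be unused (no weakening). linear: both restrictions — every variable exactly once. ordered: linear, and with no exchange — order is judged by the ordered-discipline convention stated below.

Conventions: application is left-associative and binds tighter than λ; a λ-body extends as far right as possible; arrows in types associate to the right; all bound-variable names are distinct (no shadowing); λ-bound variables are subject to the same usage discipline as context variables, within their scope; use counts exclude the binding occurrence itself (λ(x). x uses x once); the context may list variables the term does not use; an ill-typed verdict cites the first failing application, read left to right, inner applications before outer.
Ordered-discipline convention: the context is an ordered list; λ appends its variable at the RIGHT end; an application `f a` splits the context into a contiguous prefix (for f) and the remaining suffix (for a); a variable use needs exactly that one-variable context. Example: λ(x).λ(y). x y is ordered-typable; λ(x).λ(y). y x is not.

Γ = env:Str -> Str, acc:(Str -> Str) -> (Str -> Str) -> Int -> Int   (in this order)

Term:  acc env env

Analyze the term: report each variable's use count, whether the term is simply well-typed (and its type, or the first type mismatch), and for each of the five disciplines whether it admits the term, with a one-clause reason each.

usage: env: 2; acc: 1
use order (left to right): acc, env, env
typing: ✓ — Int -> Int
ordered: ✗ — uses contraction: env ×2
linear: ✗ — uses contraction: env ×2
affine: ✗ — uses contraction: env ×2
relevant: ✓ — none of env, acc goes unused
unrestricted: ✓ — typability at Int -> Int is all that's needed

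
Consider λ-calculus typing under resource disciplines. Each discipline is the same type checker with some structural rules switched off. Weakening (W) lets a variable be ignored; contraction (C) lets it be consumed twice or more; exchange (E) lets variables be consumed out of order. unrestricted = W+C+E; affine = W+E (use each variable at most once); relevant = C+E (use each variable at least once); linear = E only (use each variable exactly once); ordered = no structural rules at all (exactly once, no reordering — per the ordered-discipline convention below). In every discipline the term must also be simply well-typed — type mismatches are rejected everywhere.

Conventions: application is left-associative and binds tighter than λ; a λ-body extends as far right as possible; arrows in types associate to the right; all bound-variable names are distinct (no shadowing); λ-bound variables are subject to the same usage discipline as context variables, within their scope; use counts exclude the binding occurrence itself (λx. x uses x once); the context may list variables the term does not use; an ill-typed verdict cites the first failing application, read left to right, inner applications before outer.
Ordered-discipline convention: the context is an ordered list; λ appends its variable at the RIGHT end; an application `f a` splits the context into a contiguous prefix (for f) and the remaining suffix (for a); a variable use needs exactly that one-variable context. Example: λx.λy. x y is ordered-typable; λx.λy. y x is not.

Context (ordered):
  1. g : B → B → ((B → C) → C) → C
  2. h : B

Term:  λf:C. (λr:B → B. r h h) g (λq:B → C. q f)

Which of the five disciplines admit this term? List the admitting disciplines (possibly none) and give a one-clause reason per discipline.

admitted by: none
counts: g ×1; h ×2; f (bound) ×1; r (bound) ×1; q (bound) ×1
order of uses: r, h, h, g, q, f
typing: ill-typed: non-function type B applied to an argument
ordered ✗ (fails simple typing)
linear ✗ (a type mismatch blocks all five)
affine ✗ (the type mismatch rejects it)
relevant ✗ (not simply typable)
unrestricted ✗ (fails simple typing)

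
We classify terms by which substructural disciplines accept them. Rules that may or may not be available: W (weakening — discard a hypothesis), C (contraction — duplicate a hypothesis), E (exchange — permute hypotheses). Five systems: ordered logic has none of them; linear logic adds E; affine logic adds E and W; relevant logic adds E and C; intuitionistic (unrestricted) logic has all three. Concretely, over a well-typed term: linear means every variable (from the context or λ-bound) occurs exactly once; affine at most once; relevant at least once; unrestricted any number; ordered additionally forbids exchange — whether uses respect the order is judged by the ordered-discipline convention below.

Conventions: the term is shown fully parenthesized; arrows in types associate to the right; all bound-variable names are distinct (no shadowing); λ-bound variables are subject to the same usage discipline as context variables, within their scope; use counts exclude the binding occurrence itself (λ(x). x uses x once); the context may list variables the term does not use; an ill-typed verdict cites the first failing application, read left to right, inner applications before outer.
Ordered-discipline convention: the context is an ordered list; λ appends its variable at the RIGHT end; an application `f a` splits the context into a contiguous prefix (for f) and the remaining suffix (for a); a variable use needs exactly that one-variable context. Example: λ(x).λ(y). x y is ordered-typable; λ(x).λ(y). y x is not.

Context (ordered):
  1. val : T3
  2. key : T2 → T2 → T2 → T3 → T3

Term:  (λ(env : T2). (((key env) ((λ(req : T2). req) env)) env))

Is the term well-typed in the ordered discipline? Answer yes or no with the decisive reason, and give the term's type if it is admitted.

no — env ×3 used more than once (contraction); needs weakening: val unused
use counts: val: 0×; key: 1×; env (λ-bound): 3×; req (λ-bound): 1×
uses in reading order: key, env, req, env, env
typing: well-typed at T2 → T3 → T3
summary: ordered ✗ · linear ✗ · affine ✗ · relevant ✗ · unrestricted ✓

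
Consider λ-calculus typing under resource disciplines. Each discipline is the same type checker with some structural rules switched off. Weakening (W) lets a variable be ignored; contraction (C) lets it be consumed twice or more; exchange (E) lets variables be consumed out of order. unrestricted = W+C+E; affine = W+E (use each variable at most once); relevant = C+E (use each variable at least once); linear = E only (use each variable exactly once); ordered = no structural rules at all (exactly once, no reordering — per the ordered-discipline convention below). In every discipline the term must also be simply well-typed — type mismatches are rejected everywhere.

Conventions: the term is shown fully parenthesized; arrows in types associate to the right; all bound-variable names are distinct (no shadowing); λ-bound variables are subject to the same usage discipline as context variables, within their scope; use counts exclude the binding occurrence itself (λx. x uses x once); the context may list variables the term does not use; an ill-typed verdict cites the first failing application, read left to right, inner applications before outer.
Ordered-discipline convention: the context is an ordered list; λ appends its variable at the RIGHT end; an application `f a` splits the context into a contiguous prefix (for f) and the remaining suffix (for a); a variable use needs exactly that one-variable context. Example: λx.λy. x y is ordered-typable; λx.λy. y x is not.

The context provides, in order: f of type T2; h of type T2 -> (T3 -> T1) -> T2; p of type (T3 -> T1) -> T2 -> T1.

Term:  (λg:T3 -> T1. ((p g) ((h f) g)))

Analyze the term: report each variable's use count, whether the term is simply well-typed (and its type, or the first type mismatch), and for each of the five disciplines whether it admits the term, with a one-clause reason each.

usage: f: 1×; h: 1×; p: 1×; g (λ-bound): 2×
order of uses: p, g, h, f, g
typing: ✓ — (T3 -> T1) -> T1
ordered: ✗, needs contraction — g ×2
linear: ✗, needs contraction — g ×2
affine: ✗, needs contraction — g ×2
relevant: ✓, f, h, p, g: all used, weakening unneeded
unrestricted: ✓, well-typed at (T3 -> T1) -> T1; no restrictions here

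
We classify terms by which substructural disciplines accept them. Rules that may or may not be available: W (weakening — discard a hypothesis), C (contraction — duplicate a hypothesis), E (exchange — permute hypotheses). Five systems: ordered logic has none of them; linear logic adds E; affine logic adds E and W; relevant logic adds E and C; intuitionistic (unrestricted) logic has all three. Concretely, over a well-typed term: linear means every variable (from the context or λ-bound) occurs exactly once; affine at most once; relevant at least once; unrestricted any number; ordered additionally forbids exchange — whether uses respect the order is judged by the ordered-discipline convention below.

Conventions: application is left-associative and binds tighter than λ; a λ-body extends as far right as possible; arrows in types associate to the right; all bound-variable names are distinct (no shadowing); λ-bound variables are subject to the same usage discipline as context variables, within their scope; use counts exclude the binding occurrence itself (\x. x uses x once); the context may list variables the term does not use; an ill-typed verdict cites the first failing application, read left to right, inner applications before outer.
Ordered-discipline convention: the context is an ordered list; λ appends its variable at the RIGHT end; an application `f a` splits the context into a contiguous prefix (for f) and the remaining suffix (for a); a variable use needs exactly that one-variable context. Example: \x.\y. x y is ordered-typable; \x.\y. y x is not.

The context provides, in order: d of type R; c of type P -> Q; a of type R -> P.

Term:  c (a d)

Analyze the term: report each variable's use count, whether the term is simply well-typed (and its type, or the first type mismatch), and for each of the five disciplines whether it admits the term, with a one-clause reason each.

counts: d: 1×, c: 1×, a: 1×
use order (left to right): c, a, d
typing: well-typed — term : Q
ordered ✗ (no ordered split (uses run c, a, d))
linear ✓ (single use per variable (d, c, a))
affine ✓ (no duplicate uses among d, c, a)
relevant ✓ (none of d, c, a goes unused)
unrestricted ✓ (type-checks (Q) and nothing is barred)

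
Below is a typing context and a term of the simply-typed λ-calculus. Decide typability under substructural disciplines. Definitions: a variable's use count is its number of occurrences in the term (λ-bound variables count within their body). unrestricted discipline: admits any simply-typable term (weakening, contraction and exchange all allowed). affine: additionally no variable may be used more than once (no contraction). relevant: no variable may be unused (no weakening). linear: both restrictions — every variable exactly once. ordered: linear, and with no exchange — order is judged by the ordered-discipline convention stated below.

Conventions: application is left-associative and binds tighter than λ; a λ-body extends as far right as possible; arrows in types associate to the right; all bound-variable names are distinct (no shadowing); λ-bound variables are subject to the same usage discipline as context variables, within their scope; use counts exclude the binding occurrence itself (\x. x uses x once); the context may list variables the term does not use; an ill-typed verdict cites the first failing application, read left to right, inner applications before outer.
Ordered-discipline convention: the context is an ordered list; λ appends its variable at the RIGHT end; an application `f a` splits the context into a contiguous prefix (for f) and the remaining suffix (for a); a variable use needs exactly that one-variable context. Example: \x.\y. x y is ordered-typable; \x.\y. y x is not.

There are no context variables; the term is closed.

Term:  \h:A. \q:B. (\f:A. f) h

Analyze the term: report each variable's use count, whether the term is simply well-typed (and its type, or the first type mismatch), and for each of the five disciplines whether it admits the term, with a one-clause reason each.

usage: h [bound] ×1, q [bound] ×0, f [bound] ×1
use order (left to right): f, h
typing: well-typed at A → B → A
ordered: ✗, q left unused
linear: ✗, q left unused
affine: ✓, no duplicate uses among h, q, f
relevant: ✗, q left unused
unrestricted: ✓, simply typable at A → B → A; W, C, E all held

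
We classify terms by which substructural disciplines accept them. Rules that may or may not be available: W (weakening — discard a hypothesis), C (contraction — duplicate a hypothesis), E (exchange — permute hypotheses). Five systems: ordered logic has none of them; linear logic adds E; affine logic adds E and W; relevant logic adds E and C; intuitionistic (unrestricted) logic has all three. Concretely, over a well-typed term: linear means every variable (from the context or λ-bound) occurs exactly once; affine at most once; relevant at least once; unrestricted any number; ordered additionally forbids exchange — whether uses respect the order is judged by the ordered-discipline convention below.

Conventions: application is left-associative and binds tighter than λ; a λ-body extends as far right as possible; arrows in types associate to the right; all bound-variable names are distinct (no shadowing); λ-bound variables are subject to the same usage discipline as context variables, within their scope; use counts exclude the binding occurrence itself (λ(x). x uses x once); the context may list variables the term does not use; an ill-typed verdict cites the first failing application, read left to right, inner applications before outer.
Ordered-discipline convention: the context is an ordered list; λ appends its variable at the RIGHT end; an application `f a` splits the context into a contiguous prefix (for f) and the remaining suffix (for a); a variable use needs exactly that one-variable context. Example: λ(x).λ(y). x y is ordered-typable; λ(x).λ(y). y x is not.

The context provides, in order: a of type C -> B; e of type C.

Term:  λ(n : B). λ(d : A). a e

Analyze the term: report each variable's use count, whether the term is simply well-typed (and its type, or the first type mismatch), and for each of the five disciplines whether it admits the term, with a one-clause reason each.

counts: a: 1; e: 1; n [bound]: 0; d [bound]: 0
order of uses: a, e
typing: ✓ — B -> A -> B
ordered: ✗ — needs weakening: n, d unused
linear: ✗ — needs weakening: n, d unused
affine: ✓ — no duplicate uses among a, e, n, d
relevant: ✗ — needs weakening: n, d unused
unrestricted: ✓ — type-checks (B -> A -> B) and nothing is barred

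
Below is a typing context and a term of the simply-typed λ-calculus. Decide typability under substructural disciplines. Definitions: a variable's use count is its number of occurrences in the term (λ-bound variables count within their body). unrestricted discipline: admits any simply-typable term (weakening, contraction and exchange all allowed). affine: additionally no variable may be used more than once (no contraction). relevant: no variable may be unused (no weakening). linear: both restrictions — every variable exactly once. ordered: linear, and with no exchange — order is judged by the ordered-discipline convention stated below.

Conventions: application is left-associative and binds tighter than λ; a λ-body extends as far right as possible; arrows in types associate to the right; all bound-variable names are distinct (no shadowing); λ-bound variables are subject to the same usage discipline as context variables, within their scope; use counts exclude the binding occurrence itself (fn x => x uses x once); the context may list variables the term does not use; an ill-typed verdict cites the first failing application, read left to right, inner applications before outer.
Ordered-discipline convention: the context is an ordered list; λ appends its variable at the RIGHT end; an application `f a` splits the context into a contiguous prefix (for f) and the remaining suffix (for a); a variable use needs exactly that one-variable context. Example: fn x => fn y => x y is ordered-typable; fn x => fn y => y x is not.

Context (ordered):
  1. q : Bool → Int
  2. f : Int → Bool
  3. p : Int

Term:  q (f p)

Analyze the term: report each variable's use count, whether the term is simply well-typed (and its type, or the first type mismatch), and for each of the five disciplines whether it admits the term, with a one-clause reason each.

counts: q: 1×, f: 1×, p: 1×
use order (left to right): q, f, p
typing: ✓ — Int
ordered: ✓ — single-use (q, f, p), ordered derivation ok
linear: ✓ — exactly-once usage across q, f, p
affine: ✓ — none of q, f, p used more than once
relevant: ✓ — q, f, p: all used, weakening unneeded
unrestricted: ✓ — type-checks (Int) and nothing is barred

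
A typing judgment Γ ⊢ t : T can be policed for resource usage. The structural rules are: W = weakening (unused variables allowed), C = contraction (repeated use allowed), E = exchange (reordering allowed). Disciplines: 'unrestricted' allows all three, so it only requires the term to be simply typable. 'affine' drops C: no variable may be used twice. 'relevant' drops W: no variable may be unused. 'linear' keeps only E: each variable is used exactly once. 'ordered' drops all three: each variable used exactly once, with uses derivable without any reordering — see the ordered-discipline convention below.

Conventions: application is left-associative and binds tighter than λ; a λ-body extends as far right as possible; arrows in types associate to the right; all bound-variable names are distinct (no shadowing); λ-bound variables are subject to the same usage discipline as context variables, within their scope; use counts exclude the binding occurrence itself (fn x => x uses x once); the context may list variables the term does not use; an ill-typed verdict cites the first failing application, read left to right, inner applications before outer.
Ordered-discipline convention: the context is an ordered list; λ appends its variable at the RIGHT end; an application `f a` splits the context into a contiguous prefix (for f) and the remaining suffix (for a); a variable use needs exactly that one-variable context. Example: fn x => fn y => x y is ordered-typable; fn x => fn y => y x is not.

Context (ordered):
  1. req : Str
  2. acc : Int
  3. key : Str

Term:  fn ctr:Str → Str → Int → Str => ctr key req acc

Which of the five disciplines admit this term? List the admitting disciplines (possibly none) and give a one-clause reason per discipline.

admitted by: linear, affine, relevant, unrestricted
use counts: req ×1, acc ×1, key ×1, ctr (bound) ×1
use order (left to right): ctr, key, req, acc
typing: ✓ — (Str → Str → Int → Str) → Str
ordered: ✗, no ordered split (uses run ctr, key, req, acc)
linear: ✓, single use per variable (req, acc, key, ctr)
affine: ✓, no duplicate uses among req, acc, key, ctr
relevant: ✓, none of req, acc, key, ctr goes unused
unrestricted: ✓, type-checks ((Str → Str → Int → Str) → Str) and nothing is barred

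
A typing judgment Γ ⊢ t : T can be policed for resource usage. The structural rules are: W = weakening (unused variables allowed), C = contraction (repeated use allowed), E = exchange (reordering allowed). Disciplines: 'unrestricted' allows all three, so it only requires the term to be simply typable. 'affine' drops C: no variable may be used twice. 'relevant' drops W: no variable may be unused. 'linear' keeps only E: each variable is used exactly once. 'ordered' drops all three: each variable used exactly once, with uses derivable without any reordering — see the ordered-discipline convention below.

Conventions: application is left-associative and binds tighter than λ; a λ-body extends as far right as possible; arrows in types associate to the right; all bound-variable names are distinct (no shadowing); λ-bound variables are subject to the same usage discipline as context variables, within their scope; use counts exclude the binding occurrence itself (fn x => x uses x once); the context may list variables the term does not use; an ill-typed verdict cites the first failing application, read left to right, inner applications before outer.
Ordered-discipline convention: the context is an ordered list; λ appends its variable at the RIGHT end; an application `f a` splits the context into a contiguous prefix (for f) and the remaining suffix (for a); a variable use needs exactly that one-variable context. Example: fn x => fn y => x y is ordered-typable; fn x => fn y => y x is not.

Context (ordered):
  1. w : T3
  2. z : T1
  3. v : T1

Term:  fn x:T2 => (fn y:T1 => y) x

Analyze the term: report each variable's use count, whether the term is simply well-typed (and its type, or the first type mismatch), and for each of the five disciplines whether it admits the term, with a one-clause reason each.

usage: w=0, z=0, v=0, x (λ-bound)=1, y (λ-bound)=1
left-to-right use order: y, x
typing: ill-typed: an argument T2 mismatches the expected T1
ordered ✗ (a type mismatch blocks all five)
linear ✗ (the type mismatch rejects it)
affine ✗ (not simply typable)
relevant ✗ (fails simple typing)
unrestricted ✗ (a type mismatch blocks all five)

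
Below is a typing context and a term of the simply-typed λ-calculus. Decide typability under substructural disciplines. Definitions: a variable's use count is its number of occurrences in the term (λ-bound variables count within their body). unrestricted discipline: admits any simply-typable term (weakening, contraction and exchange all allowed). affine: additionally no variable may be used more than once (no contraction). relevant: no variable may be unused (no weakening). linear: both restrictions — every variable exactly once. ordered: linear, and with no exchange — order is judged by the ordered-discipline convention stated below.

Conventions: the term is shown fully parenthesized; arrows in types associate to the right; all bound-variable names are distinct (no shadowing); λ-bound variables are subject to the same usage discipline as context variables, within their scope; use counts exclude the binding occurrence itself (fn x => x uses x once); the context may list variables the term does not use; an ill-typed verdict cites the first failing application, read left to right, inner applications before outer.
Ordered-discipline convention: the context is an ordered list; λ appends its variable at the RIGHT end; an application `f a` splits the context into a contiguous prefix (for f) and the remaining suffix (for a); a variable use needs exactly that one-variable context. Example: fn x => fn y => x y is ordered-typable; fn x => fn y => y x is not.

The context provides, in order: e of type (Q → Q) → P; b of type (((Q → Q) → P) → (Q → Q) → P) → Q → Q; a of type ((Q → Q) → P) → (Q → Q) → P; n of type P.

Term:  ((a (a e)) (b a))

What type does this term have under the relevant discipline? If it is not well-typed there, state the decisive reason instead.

not well-typed under relevant — needs weakening: n unused
counts: e ×1, b ×1, a ×3, n ×0
uses in reading order: a, a, e, b, a
typing: well-typed — term : P
per-discipline verdicts: ordered ✗, linear ✗, affine ✗, relevant ✗, unrestricted ✓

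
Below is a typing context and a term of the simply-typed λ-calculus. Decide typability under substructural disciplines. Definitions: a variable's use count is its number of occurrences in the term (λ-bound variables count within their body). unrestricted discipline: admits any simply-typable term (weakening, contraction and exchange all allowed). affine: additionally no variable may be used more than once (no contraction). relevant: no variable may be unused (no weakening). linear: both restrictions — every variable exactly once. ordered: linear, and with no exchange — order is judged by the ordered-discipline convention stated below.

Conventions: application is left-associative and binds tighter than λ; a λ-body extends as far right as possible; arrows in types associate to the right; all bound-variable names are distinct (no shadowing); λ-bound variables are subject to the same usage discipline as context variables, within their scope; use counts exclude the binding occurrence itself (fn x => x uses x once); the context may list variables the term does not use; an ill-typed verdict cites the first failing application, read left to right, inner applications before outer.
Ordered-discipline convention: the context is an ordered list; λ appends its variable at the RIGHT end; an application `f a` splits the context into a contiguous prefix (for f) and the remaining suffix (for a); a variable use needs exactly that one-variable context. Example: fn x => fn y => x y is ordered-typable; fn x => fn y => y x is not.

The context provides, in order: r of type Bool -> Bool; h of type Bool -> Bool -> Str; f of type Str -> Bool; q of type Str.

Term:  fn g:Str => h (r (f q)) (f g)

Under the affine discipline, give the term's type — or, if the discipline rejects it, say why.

not well-typed under affine — needs contraction — f ×2
variable uses: r: 1, h: 1, f: 2, q: 1, g (λ-bound): 1
uses in reading order: h, r, f, q, f, g
typing: the term checks, with type Str -> Str
per-discipline verdicts: ordered ✗, linear ✗, affine ✗, relevant ✓, unrestricted ✓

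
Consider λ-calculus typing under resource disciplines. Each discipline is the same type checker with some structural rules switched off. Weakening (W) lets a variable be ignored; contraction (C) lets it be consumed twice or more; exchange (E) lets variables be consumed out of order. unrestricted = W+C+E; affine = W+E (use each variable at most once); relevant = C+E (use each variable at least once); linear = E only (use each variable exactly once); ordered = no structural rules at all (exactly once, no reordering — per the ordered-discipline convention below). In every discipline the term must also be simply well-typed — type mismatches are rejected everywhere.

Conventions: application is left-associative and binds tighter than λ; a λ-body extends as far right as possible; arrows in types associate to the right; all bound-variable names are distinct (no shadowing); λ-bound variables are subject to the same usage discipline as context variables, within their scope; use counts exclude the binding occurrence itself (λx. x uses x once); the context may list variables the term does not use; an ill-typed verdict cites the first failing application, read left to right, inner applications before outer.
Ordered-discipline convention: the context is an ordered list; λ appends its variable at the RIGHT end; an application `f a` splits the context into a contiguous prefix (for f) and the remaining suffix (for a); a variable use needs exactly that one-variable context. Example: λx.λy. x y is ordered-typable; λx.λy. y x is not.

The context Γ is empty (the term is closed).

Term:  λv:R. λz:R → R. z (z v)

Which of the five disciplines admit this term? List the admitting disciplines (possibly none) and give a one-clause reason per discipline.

admitted by: relevant, unrestricted
counts: v (bound)=1, z (bound)=2
left-to-right use order: z, z, v
typing: ✓ — R → (R → R) → R
ordered: ✗ — uses contraction: z ×2
linear: ✗ — uses contraction: z ×2
affine: ✗ — uses contraction: z ×2
relevant: ✓ — none of v, z goes unused
unrestricted: ✓ — simply typable at R → (R → R) → R; W, C, E all held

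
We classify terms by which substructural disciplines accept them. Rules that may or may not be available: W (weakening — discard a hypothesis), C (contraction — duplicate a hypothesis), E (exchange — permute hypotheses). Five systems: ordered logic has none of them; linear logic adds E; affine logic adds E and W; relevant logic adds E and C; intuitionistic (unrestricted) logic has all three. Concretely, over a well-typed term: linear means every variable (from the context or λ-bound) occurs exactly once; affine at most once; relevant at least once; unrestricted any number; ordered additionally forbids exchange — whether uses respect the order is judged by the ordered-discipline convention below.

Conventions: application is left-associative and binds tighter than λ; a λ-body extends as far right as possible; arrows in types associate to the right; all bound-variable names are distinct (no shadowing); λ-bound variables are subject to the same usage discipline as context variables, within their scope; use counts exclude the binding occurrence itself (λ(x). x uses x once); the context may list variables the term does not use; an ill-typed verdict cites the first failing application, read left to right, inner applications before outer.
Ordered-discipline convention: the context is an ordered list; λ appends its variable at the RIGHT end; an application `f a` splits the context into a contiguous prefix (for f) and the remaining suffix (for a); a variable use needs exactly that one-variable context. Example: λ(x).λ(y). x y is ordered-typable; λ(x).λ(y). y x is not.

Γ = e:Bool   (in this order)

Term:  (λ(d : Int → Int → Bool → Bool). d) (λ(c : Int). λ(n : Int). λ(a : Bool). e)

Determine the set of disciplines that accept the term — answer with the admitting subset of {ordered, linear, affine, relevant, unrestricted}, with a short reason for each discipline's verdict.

admitted in: affine, unrestricted
variable uses: e: 1×, d (λ-bound): 1×, c (λ-bound): 0×, n (λ-bound): 0×, a (λ-bound): 0×
order of uses: d, e
typing: ✓ — Int → Int → Bool → Bool
ordered: ✗, c, n, a left unused
linear: ✗, c, n, a left unused
affine: ✓, none of e, d, c, n, a used more than once
relevant: ✗, c, n, a left unused
unrestricted: ✓, type-checks (Int → Int → Bool → Bool) and nothing is barred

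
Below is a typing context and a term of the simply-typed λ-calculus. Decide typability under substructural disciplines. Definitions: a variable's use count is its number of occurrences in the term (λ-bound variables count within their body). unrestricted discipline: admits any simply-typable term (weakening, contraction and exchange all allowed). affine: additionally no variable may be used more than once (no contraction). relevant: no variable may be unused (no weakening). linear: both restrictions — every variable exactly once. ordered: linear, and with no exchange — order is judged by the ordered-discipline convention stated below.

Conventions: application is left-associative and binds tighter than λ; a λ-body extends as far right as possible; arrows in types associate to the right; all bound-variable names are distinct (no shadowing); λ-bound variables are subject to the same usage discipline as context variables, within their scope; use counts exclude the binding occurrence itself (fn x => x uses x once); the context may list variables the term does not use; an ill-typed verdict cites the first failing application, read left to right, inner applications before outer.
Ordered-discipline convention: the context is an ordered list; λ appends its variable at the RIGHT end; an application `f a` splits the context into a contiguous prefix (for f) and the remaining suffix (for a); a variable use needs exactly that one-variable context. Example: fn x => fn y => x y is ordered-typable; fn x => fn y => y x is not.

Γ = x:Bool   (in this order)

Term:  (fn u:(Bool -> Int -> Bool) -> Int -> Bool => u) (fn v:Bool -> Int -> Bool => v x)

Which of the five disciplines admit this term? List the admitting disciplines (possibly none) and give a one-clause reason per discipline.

admitted by: linear, affine, relevant, unrestricted
variable uses: x=1, u (λ-bound)=1, v (λ-bound)=1
left-to-right use order: u, v, x
typing: ✓ — (Bool -> Int -> Bool) -> Int -> Bool
ordered ✗ (use order u, v, x needs exchange)
linear ✓ (exactly-once usage across x, u, v)
affine ✓ (no duplicate uses among x, u, v)
relevant ✓ (every one of x, u, v appears)
unrestricted ✓ (typability at (Bool -> Int -> Bool) -> Int -> Bool is all that's needed)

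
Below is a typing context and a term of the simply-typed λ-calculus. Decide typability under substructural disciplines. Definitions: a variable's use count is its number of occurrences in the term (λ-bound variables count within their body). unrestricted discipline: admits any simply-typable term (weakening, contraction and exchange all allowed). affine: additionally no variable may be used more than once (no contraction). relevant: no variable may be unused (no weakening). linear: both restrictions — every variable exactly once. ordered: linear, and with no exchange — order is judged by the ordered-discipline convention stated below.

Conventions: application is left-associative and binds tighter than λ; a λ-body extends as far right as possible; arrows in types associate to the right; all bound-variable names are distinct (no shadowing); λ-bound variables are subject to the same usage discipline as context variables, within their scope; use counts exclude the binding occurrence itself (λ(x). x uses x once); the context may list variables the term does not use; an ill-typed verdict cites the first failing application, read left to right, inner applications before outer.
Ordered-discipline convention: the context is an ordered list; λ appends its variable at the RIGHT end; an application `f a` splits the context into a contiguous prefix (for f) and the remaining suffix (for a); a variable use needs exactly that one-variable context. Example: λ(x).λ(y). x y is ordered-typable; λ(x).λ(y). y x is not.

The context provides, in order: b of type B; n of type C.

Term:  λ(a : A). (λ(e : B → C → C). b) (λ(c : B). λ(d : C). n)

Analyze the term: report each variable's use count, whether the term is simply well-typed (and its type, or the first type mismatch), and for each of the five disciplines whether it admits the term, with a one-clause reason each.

use counts: b: 1×, n: 1×, a [bound]: 0×, e [bound]: 0×, c [bound]: 0×, d [bound]: 0×
use order (left to right): b, n
typing: well-typed — term : A → B
ordered: ✗, unused: a, e, c, d — weakening required
linear: ✗, unused: a, e, c, d — weakening required
affine: ✓, none of b, n, a, e, c, d used more than once
relevant: ✗, unused: a, e, c, d — weakening required
unrestricted: ✓, typability at A → B is all that's needed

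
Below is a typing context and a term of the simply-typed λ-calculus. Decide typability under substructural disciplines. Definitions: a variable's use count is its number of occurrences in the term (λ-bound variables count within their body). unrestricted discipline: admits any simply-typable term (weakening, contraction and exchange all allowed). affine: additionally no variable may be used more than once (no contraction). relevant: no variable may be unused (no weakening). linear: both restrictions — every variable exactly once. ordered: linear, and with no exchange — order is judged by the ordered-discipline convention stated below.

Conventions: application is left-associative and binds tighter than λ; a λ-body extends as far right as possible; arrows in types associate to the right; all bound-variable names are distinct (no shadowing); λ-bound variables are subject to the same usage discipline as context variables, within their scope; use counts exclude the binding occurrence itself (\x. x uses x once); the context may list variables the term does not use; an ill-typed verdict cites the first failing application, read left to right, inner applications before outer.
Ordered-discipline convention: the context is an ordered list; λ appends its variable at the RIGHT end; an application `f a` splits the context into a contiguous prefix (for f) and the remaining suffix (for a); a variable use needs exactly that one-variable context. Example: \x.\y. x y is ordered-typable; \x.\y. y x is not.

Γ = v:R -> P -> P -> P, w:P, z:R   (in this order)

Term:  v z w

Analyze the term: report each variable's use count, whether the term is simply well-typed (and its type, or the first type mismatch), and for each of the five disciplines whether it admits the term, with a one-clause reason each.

counts: v=1, w=1, z=1
order of uses: v, z, w
typing: the term checks, with type P -> P
ordered ✗ (no contiguous prefix/suffix split fits v, z, w)
linear ✓ (single use per variable (v, w, z))
affine ✓ (none of v, w, z used more than once)
relevant ✓ (v, w, z: all used, weakening unneeded)
unrestricted ✓ (type-checks (P -> P) and nothing is barred)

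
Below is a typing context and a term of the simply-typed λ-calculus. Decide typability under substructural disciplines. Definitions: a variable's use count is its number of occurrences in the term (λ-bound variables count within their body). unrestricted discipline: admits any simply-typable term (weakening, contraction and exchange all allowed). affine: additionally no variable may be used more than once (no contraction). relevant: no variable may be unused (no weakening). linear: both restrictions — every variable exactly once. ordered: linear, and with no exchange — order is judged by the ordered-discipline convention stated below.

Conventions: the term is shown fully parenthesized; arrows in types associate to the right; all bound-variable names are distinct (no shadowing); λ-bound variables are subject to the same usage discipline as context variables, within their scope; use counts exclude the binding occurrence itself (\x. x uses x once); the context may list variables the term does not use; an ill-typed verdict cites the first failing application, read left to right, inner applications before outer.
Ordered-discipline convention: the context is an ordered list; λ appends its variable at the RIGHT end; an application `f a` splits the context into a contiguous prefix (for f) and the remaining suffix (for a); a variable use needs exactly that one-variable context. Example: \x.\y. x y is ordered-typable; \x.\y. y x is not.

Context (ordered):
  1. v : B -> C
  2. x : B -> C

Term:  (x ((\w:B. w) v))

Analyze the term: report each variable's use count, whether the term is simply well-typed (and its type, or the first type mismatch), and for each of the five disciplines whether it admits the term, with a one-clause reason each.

variable uses: v: 1; x: 1; w (λ-bound): 1
left-to-right use order: x, w, v
typing: ill-typed: an application expects B but receives B -> C
ordered ✗ (not simply typable)
linear ✗ (fails simple typing)
affine ✗ (a type mismatch blocks all five)
relevant ✗ (the type mismatch rejects it)
unrestricted ✗ (not simply typable)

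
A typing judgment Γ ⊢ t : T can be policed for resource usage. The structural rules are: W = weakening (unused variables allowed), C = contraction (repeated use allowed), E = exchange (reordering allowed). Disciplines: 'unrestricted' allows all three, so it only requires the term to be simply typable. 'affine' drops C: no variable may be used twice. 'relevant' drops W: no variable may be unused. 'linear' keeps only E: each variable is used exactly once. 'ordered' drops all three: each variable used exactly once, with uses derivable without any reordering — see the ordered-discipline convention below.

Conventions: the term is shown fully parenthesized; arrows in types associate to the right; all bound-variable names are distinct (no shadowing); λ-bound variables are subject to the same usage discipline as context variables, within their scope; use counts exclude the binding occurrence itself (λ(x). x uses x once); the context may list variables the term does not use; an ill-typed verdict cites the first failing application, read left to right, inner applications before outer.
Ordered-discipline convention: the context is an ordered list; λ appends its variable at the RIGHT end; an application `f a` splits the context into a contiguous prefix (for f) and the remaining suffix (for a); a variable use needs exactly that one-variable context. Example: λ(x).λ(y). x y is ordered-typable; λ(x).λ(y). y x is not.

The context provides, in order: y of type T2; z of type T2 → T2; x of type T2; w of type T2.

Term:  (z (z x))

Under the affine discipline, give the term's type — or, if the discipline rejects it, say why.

not well-typed under affine — z ×2 used more than once (contraction)
use counts: y: 0; z: 2; x: 1; w: 0
uses in reading order: z, z, x
typing: well-typed at T2
across the five disciplines: ordered ✗ · linear ✗ · affine ✗ · relevant ✗ · unrestricted ✓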